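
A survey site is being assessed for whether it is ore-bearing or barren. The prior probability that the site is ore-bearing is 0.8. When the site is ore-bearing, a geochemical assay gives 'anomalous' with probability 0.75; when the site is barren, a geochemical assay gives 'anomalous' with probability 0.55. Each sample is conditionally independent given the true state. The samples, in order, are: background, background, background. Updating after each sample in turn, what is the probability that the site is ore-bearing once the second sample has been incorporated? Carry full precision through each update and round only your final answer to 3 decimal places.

0.552

After 'background': P(ore) = 0.25·0.8000 / (0.25·0.8000 + 0.45·0.2000) ≈ 0.6897
After 'background': P(ore) = 0.25·0.6897 / (0.25·0.6897 + 0.45·0.3103) ≈ 0.5525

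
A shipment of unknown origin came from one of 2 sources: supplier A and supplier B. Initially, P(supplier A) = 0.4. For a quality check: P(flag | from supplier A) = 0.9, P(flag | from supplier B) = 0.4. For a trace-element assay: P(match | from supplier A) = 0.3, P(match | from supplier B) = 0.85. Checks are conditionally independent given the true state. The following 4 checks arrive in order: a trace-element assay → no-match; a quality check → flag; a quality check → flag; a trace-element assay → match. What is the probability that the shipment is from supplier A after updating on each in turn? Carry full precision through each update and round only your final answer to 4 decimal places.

After a trace-element assay='no-match': P(supplier A) = 0.7·0.4000 / (0.7·0.4000 + 0.15·0.6000) ≈ 0.7568
After a quality check='flag': P(supplier A) = 0.9·0.7568 / (0.9·0.7568 + 0.4·0.2432) ≈ 0.8750
After a quality check='flag': P(supplier A) = 0.9·0.8750 / (0.9·0.8750 + 0.4·0.1250) ≈ 0.9403
After a trace-element assay='match': P(supplier A) = 0.3·0.9403 / (0.3·0.9403 + 0.85·0.0597) ≈ 0.8475

0.8475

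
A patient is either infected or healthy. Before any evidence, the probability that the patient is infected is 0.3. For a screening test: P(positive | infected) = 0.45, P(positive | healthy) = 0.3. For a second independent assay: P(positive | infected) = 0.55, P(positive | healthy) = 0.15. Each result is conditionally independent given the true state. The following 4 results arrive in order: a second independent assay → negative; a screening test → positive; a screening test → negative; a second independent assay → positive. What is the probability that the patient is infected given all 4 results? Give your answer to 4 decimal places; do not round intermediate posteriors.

0.4951

After a second independent assay='negative': P(infected) = 0.45·0.3000 / (0.45·0.3000 + 0.85·0.7000) ≈ 0.1849
After a screening test='positive': P(infected) = 0.45·0.1849 / (0.45·0.1849 + 0.3·0.8151) ≈ 0.2539
After a screening test='negative': P(infected) = 0.55·0.2539 / (0.55·0.2539 + 0.7·0.7461) ≈ 0.2110
After a second independent assay='positive': P(infected) = 0.55·0.2110 / (0.55·0.2110 + 0.15·0.7890) ≈ 0.4951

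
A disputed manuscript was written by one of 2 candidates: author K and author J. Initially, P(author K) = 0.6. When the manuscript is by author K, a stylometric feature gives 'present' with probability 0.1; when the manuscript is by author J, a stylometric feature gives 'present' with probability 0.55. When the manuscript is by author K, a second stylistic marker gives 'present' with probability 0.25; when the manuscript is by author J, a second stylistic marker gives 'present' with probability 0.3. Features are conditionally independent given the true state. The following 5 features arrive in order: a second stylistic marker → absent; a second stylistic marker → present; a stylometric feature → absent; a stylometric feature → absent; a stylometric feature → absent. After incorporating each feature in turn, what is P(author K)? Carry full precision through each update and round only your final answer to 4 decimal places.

0.9146

Each posterior becomes the prior for the next update.
After a second stylistic marker='absent': P(author K) = 0.75·0.6000 / (0.75·0.6000 + 0.7·0.4000) ≈ 0.6164
After a second stylistic marker='present': P(author K) = 0.25·0.6164 / (0.25·0.6164 + 0.3·0.3836) ≈ 0.5725
After a stylometric feature='absent': P(author K) = 0.9·0.5725 / (0.9·0.5725 + 0.45·0.4275) ≈ 0.7282
After a stylometric feature='absent': P(author K) = 0.9·0.7282 / (0.9·0.7282 + 0.45·0.2718) ≈ 0.8427
After a stylometric feature='absent': P(author K) = 0.9·0.8427 / (0.9·0.8427 + 0.45·0.1573) ≈ 0.9146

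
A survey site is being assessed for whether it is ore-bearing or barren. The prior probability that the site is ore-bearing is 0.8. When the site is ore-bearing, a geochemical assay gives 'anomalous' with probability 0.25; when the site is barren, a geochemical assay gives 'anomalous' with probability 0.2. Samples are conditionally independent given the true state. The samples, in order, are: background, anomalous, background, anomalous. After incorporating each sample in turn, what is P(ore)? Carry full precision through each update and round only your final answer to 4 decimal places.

Each posterior becomes the prior for the next update.
After 'background': P(ore) = 0.75·0.8000 / (0.75·0.8000 + 0.8·0.2000) ≈ 0.7895
After 'anomalous': P(ore) = 0.25·0.7895 / (0.25·0.7895 + 0.2·0.2105) ≈ 0.8242
After 'background': P(ore) = 0.75·0.8242 / (0.75·0.8242 + 0.8·0.1758) ≈ 0.8146
After 'anomalous': P(ore) = 0.25·0.8146 / (0.25·0.8146 + 0.2·0.1854) ≈ 0.8460

0.8460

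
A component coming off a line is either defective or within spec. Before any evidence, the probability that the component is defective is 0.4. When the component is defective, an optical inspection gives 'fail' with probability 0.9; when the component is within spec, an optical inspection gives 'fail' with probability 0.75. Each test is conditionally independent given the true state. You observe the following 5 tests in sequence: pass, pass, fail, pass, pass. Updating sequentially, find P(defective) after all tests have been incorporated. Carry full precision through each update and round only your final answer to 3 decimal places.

Each posterior becomes the prior for the next update.
After 'pass': P(defective) = 0.1·0.4000 / (0.1·0.4000 + 0.25·0.6000) ≈ 0.2105
After 'pass': P(defective) = 0.1·0.2105 / (0.1·0.2105 + 0.25·0.7895) ≈ 0.0964
After 'fail': P(defective) = 0.9·0.0964 / (0.9·0.0964 + 0.75·0.9036) ≈ 0.1135
After 'pass': P(defective) = 0.1·0.1135 / (0.1·0.1135 + 0.25·0.8865) ≈ 0.0487
After 'pass': P(defective) = 0.1·0.0487 / (0.1·0.0487 + 0.25·0.9513) ≈ 0.0201

0.020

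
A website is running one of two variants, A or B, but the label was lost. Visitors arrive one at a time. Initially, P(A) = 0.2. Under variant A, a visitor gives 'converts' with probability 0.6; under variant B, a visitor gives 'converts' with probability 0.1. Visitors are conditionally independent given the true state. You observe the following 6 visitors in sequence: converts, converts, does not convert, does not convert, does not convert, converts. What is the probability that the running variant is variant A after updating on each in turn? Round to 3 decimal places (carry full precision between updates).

0.826

After 'converts': P(A) = 0.6·0.2000 / (0.6·0.2000 + 0.1·0.8000) ≈ 0.6000
After 'converts': P(A) = 0.6·0.6000 / (0.6·0.6000 + 0.1·0.4000) ≈ 0.9000
After 'does not convert': P(A) = 0.4·0.9000 / (0.4·0.9000 + 0.9·0.1000) ≈ 0.8000
After 'does not convert': P(A) = 0.4·0.8000 / (0.4·0.8000 + 0.9·0.2000) ≈ 0.6400
After 'does not convert': P(A) = 0.4·0.6400 / (0.4·0.6400 + 0.9·0.3600) ≈ 0.4414
After 'converts': P(A) = 0.6·0.4414 / (0.6·0.4414 + 0.1·0.5586) ≈ 0.8258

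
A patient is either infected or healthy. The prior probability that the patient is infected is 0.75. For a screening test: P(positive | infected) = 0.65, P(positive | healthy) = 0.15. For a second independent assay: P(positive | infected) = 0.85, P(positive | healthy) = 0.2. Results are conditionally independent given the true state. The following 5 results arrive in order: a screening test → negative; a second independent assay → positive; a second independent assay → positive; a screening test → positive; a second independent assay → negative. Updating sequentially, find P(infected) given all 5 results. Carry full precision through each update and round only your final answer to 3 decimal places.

0.948

After a screening test='negative': P(infected) = 0.35·0.7500 / (0.35·0.7500 + 0.85·0.2500) ≈ 0.5526
After a second independent assay='positive': P(infected) = 0.85·0.5526 / (0.85·0.5526 + 0.2·0.4474) ≈ 0.8400
After a second independent assay='positive': P(infected) = 0.85·0.8400 / (0.85·0.8400 + 0.2·0.1600) ≈ 0.9571
After a screening test='positive': P(infected) = 0.65·0.9571 / (0.65·0.9571 + 0.15·0.0429) ≈ 0.9898
After a second independent assay='negative': P(infected) = 0.15·0.9898 / (0.15·0.9898 + 0.8·0.0102) ≈ 0.9477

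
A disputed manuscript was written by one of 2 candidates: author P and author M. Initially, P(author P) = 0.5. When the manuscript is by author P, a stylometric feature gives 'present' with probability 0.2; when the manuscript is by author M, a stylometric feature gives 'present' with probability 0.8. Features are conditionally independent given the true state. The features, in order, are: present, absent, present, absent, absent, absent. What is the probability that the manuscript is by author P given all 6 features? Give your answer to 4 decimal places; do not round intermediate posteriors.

Apply Bayes' rule sequentially, carrying P(author P) forward.
After 'present': P(author P) = 0.2·0.5000 / (0.2·0.5000 + 0.8·0.5000) ≈ 0.2000
After 'absent': P(author P) = 0.8·0.2000 / (0.8·0.2000 + 0.2·0.8000) ≈ 0.5000
After 'present': P(author P) = 0.2·0.5000 / (0.2·0.5000 + 0.8·0.5000) ≈ 0.2000
After 'absent': P(author P) = 0.8·0.2000 / (0.8·0.2000 + 0.2·0.8000) ≈ 0.5000
After 'absent': P(author P) = 0.8·0.5000 / (0.8·0.5000 + 0.2·0.5000) ≈ 0.8000
After 'absent': P(author P) = 0.8·0.8000 / (0.8·0.8000 + 0.2·0.2000) ≈ 0.9412

0.9412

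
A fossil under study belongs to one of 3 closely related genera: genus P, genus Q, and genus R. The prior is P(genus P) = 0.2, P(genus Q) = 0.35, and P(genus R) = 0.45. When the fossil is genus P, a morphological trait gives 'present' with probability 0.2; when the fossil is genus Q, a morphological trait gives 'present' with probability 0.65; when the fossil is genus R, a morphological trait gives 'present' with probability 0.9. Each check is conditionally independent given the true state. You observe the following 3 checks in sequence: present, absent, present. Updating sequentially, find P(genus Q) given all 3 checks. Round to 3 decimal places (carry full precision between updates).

0.547

After 'present': normaliser = 0.2·0.2000 + 0.65·0.3500 + 0.9·0.4500; P(genus P) ≈ 0.0595, P(genus Q) ≈ 0.3383, P(genus R) ≈ 0.6022
After 'absent': normaliser = 0.8·0.0595 + 0.35·0.3383 + 0.1·0.6022; P(genus P) ≈ 0.2104, P(genus Q) ≈ 0.5234, P(genus R) ≈ 0.2662
After 'present': normaliser = 0.2·0.2104 + 0.65·0.5234 + 0.9·0.2662; P(genus P) ≈ 0.0676, P(genus Q) ≈ 0.5471, P(genus R) ≈ 0.3853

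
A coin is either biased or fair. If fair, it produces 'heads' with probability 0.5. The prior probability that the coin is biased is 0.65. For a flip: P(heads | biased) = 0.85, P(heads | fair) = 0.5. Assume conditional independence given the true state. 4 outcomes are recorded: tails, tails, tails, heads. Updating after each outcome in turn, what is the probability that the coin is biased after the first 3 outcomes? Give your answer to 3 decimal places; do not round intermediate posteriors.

0.048

After 'tails': P(biased) = 0.15·0.6500 / (0.15·0.6500 + 0.5·0.3500) ≈ 0.3578
After 'tails': P(biased) = 0.15·0.3578 / (0.15·0.3578 + 0.5·0.6422) ≈ 0.1432
After 'tails': P(biased) = 0.15·0.1432 / (0.15·0.1432 + 0.5·0.8568) ≈ 0.0477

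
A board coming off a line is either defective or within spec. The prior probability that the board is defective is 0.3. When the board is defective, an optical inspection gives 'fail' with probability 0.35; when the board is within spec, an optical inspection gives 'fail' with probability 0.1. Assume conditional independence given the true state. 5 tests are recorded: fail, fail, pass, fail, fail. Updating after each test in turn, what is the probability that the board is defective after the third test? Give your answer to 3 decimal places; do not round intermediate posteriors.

After 'fail': P(defective) = 0.35·0.3000 / (0.35·0.3000 + 0.1·0.7000) ≈ 0.6000
After 'fail': P(defective) = 0.35·0.6000 / (0.35·0.6000 + 0.1·0.4000) ≈ 0.8400
After 'pass': P(defective) = 0.65·0.8400 / (0.65·0.8400 + 0.9·0.1600) ≈ 0.7913

0.791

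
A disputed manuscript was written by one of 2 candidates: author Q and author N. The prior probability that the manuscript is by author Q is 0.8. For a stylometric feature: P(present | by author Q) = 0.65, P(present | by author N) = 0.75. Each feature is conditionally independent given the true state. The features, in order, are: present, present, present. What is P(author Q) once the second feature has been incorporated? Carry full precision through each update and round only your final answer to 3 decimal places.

After 'present': P(author Q) = 0.65·0.8000 / (0.65·0.8000 + 0.75·0.2000) ≈ 0.7761
After 'present': P(author Q) = 0.65·0.7761 / (0.65·0.7761 + 0.75·0.2239) ≈ 0.7503

0.750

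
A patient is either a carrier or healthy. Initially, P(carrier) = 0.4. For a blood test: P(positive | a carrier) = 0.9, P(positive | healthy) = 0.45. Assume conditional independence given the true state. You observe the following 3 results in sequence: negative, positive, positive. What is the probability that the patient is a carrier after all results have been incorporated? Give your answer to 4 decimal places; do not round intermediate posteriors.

0.3265

Apply Bayes' rule sequentially, carrying P(carrier) forward.
After 'negative': P(carrier) = 0.1·0.4000 / (0.1·0.4000 + 0.55·0.6000) ≈ 0.1081
After 'positive': P(carrier) = 0.9·0.1081 / (0.9·0.1081 + 0.45·0.8919) ≈ 0.1951
After 'positive': P(carrier) = 0.9·0.1951 / (0.9·0.1951 + 0.45·0.8049) ≈ 0.3265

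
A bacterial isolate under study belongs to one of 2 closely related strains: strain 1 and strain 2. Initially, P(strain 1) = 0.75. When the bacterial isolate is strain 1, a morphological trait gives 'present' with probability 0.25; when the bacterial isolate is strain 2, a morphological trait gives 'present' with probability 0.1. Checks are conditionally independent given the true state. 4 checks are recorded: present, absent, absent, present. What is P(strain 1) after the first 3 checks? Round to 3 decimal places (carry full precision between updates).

After 'present': P(strain 1) = 0.25·0.7500 / (0.25·0.7500 + 0.1·0.2500) ≈ 0.8824
After 'absent': P(strain 1) = 0.75·0.8824 / (0.75·0.8824 + 0.9·0.1176) ≈ 0.8621
After 'absent': P(strain 1) = 0.75·0.8621 / (0.75·0.8621 + 0.9·0.1379) ≈ 0.8389

0.839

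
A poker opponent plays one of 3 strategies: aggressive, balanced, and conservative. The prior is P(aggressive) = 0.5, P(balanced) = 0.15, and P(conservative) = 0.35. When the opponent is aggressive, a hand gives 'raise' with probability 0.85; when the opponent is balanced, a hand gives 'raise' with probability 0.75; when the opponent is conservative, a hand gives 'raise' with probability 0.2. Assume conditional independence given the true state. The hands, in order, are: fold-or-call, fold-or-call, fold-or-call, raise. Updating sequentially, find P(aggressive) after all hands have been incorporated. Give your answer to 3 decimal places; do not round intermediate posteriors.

After 'fold-or-call': normaliser = 0.15·0.5000 + 0.25·0.1500 + 0.8·0.3500; P(aggressive) ≈ 0.1911, P(balanced) ≈ 0.0955, P(conservative) ≈ 0.7134
After 'fold-or-call': normaliser = 0.15·0.1911 + 0.25·0.0955 + 0.8·0.7134; P(aggressive) ≈ 0.0460, P(balanced) ≈ 0.0383, P(conservative) ≈ 0.9157
After 'fold-or-call': normaliser = 0.15·0.0460 + 0.25·0.0383 + 0.8·0.9157; P(aggressive) ≈ 0.0092, P(balanced) ≈ 0.0128, P(conservative) ≈ 0.9780
After 'raise': normaliser = 0.85·0.0092 + 0.75·0.0128 + 0.2·0.9780; P(aggressive) ≈ 0.0367, P(balanced) ≈ 0.0450, P(conservative) ≈ 0.9182

0.037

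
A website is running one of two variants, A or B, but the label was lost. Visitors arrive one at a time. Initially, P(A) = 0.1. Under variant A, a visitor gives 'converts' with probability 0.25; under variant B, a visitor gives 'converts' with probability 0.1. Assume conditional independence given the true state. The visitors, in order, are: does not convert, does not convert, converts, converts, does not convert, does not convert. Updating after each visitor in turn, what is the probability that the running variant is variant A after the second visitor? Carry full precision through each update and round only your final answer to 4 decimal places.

After 'does not convert': P(A) = 0.75·0.1000 / (0.75·0.1000 + 0.9·0.9000) ≈ 0.0847
After 'does not convert': P(A) = 0.75·0.0847 / (0.75·0.0847 + 0.9·0.9153) ≈ 0.0716

0.0716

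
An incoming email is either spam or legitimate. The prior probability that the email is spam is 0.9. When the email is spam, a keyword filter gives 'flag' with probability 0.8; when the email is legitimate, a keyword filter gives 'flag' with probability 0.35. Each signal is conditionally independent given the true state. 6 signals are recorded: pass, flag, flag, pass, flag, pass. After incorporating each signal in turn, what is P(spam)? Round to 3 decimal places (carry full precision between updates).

0.758

After 'pass': P(spam) = 0.2·0.9000 / (0.2·0.9000 + 0.65·0.1000) ≈ 0.7347
After 'flag': P(spam) = 0.8·0.7347 / (0.8·0.7347 + 0.35·0.2653) ≈ 0.8636
After 'flag': P(spam) = 0.8·0.8636 / (0.8·0.8636 + 0.35·0.1364) ≈ 0.9353
After 'pass': P(spam) = 0.2·0.9353 / (0.2·0.9353 + 0.65·0.0647) ≈ 0.8166
After 'flag': P(spam) = 0.8·0.8166 / (0.8·0.8166 + 0.35·0.1834) ≈ 0.9105
After 'pass': P(spam) = 0.2·0.9105 / (0.2·0.9105 + 0.65·0.0895) ≈ 0.7579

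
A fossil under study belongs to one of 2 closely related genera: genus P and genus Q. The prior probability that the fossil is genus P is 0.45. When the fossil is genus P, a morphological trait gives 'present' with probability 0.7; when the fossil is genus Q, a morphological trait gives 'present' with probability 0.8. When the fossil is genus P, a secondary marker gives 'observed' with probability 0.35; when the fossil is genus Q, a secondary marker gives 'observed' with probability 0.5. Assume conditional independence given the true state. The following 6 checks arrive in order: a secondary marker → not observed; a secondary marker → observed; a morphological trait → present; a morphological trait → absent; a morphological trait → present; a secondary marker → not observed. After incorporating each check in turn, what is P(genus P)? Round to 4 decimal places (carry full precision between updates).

0.5264

After a secondary marker='not observed': P(genus P) = 0.65·0.4500 / (0.65·0.4500 + 0.5·0.5500) ≈ 0.5154
After a secondary marker='observed': P(genus P) = 0.35·0.5154 / (0.35·0.5154 + 0.5·0.4846) ≈ 0.4268
After a morphological trait='present': P(genus P) = 0.7·0.4268 / (0.7·0.4268 + 0.8·0.5732) ≈ 0.3945
After a morphological trait='absent': P(genus P) = 0.3·0.3945 / (0.3·0.3945 + 0.2·0.6055) ≈ 0.4942
After a morphological trait='present': P(genus P) = 0.7·0.4942 / (0.7·0.4942 + 0.8·0.5058) ≈ 0.4609
After a secondary marker='not observed': P(genus P) = 0.65·0.4609 / (0.65·0.4609 + 0.5·0.5391) ≈ 0.5264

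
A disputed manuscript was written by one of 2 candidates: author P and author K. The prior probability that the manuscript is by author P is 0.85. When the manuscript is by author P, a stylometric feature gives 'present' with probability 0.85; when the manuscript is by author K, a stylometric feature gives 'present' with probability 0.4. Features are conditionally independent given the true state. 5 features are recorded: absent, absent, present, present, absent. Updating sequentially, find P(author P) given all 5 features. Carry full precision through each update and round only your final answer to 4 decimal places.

After 'absent': P(author P) = 0.15·0.8500 / (0.15·0.8500 + 0.6·0.1500) ≈ 0.5862
After 'absent': P(author P) = 0.15·0.5862 / (0.15·0.5862 + 0.6·0.4138) ≈ 0.2615
After 'present': P(author P) = 0.85·0.2615 / (0.85·0.2615 + 0.4·0.7385) ≈ 0.4294
After 'present': P(author P) = 0.85·0.4294 / (0.85·0.4294 + 0.4·0.5706) ≈ 0.6153
After 'absent': P(author P) = 0.15·0.6153 / (0.15·0.6153 + 0.6·0.3847) ≈ 0.2856

0.2856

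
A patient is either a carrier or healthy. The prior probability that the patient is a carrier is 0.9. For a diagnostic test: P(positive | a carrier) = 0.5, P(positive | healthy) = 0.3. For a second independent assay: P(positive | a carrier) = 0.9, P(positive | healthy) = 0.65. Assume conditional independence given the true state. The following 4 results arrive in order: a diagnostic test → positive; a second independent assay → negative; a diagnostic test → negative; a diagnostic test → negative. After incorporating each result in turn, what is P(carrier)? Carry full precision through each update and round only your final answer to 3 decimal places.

Apply Bayes' rule sequentially, carrying P(carrier) forward.
After a diagnostic test='positive': P(carrier) = 0.5·0.9000 / (0.5·0.9000 + 0.3·0.1000) ≈ 0.9375
After a second independent assay='negative': P(carrier) = 0.1·0.9375 / (0.1·0.9375 + 0.35·0.0625) ≈ 0.8108
After a diagnostic test='negative': P(carrier) = 0.5·0.8108 / (0.5·0.8108 + 0.7·0.1892) ≈ 0.7538
After a diagnostic test='negative': P(carrier) = 0.5·0.7538 / (0.5·0.7538 + 0.7·0.2462) ≈ 0.6862

0.686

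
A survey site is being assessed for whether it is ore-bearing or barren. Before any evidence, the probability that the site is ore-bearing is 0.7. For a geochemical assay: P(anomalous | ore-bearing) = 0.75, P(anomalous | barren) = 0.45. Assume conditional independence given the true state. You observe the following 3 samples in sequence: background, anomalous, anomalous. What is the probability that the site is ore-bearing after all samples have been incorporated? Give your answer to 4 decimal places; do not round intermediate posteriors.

Each posterior becomes the prior for the next update.
After 'background': P(ore) = 0.25·0.7000 / (0.25·0.7000 + 0.55·0.3000) ≈ 0.5147
After 'anomalous': P(ore) = 0.75·0.5147 / (0.75·0.5147 + 0.45·0.4853) ≈ 0.6387
After 'anomalous': P(ore) = 0.75·0.6387 / (0.75·0.6387 + 0.45·0.3613) ≈ 0.7466

0.7466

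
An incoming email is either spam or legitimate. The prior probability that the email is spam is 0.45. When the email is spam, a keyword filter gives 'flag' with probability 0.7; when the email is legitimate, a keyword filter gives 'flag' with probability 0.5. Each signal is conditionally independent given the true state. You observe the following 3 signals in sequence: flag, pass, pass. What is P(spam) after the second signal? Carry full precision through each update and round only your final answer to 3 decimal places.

0.407

Apply Bayes' rule sequentially, carrying P(spam) forward.
After 'flag': P(spam) = 0.7·0.4500 / (0.7·0.4500 + 0.5·0.5500) ≈ 0.5339
After 'pass': P(spam) = 0.3·0.5339 / (0.3·0.5339 + 0.5·0.4661) ≈ 0.4073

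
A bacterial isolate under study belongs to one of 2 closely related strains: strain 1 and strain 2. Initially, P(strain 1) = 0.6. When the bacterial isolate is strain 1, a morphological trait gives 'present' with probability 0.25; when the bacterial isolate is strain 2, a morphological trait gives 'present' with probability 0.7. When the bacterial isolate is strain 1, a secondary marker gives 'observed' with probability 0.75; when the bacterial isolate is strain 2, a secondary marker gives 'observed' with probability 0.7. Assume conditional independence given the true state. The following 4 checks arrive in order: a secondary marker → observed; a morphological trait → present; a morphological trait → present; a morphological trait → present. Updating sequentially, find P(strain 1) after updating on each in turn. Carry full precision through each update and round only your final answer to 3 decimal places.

Each posterior becomes the prior for the next update.
After a secondary marker='observed': P(strain 1) = 0.75·0.6000 / (0.75·0.6000 + 0.7·0.4000) ≈ 0.6164
After a morphological trait='present': P(strain 1) = 0.25·0.6164 / (0.25·0.6164 + 0.7·0.3836) ≈ 0.3647
After a morphological trait='present': P(strain 1) = 0.25·0.3647 / (0.25·0.3647 + 0.7·0.6353) ≈ 0.1701
After a morphological trait='present': P(strain 1) = 0.25·0.1701 / (0.25·0.1701 + 0.7·0.8299) ≈ 0.0682

0.068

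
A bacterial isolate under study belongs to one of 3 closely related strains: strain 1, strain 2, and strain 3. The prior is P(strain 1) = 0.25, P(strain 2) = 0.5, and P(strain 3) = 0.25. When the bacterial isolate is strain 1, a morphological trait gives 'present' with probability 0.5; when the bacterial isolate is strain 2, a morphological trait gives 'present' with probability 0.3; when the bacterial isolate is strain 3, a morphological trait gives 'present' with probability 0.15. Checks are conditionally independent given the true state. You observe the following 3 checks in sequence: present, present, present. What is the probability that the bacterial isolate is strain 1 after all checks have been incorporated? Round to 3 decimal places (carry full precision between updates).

0.685

Each posterior becomes the prior for the next update.
After 'present': normaliser = 0.5·0.2500 + 0.3·0.5000 + 0.15·0.2500; P(strain 1) ≈ 0.4000, P(strain 2) ≈ 0.4800, P(strain 3) ≈ 0.1200
After 'present': normaliser = 0.5·0.4000 + 0.3·0.4800 + 0.15·0.1200; P(strain 1) ≈ 0.5525, P(strain 2) ≈ 0.3978, P(strain 3) ≈ 0.0497
After 'present': normaliser = 0.5·0.5525 + 0.3·0.3978 + 0.15·0.0497; P(strain 1) ≈ 0.6854, P(strain 2) ≈ 0.2961, P(strain 3) ≈ 0.0185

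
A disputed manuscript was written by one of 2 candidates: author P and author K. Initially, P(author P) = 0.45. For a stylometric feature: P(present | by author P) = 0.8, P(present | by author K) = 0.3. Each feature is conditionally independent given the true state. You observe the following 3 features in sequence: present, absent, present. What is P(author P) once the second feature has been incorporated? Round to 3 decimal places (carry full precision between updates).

After 'present': P(author P) = 0.8·0.4500 / (0.8·0.4500 + 0.3·0.5500) ≈ 0.6857
After 'absent': P(author P) = 0.2·0.6857 / (0.2·0.6857 + 0.7·0.3143) ≈ 0.3840

0.384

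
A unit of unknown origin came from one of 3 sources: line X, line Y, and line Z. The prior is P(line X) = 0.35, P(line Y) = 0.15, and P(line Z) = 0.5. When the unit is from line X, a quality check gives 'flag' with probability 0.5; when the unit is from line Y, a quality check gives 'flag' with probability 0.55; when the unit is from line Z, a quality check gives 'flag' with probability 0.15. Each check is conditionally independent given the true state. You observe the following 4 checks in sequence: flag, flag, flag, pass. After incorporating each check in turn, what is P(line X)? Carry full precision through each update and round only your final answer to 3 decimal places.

After 'flag': normaliser = 0.5·0.3500 + 0.55·0.1500 + 0.15·0.5000; P(line X) ≈ 0.5263, P(line Y) ≈ 0.2481, P(line Z) ≈ 0.2256
After 'flag': normaliser = 0.5·0.5263 + 0.55·0.2481 + 0.15·0.2256; P(line X) ≈ 0.6071, P(line Y) ≈ 0.3148, P(line Z) ≈ 0.0781
After 'flag': normaliser = 0.5·0.6071 + 0.55·0.3148 + 0.15·0.0781; P(line X) ≈ 0.6215, P(line Y) ≈ 0.3545, P(line Z) ≈ 0.0240
After 'pass': normaliser = 0.5·0.6215 + 0.45·0.3545 + 0.85·0.0240; P(line X) ≈ 0.6333, P(line Y) ≈ 0.3251, P(line Z) ≈ 0.0415

0.633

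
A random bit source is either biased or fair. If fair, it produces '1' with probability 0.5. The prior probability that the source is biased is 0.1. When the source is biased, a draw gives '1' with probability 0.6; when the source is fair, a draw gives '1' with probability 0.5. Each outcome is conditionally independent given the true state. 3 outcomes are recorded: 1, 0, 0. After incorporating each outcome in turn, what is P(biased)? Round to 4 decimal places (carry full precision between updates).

0.0786

After '1': P(biased) = 0.6·0.1000 / (0.6·0.1000 + 0.5·0.9000) ≈ 0.1176
After '0': P(biased) = 0.4·0.1176 / (0.4·0.1176 + 0.5·0.8824) ≈ 0.0964
After '0': P(biased) = 0.4·0.0964 / (0.4·0.0964 + 0.5·0.9036) ≈ 0.0786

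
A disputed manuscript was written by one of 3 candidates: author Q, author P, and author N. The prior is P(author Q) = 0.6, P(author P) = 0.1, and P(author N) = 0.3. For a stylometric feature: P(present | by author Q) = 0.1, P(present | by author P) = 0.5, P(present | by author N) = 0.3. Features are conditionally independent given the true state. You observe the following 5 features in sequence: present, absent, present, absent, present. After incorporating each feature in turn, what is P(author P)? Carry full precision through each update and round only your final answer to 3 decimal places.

After 'present': normaliser = 0.1·0.6000 + 0.5·0.1000 + 0.3·0.3000; P(author Q) ≈ 0.3000, P(author P) ≈ 0.2500, P(author N) ≈ 0.4500
After 'absent': normaliser = 0.9·0.3000 + 0.5·0.2500 + 0.7·0.4500; P(author Q) ≈ 0.3803, P(author P) ≈ 0.1761, P(author N) ≈ 0.4437
After 'present': normaliser = 0.1·0.3803 + 0.5·0.1761 + 0.3·0.4437; P(author Q) ≈ 0.1467, P(author P) ≈ 0.3397, P(author N) ≈ 0.5136
After 'absent': normaliser = 0.9·0.1467 + 0.5·0.3397 + 0.7·0.5136; P(author Q) ≈ 0.1997, P(author P) ≈ 0.2568, P(author N) ≈ 0.5435
After 'present': normaliser = 0.1·0.1997 + 0.5·0.2568 + 0.3·0.5435; P(author Q) ≈ 0.0641, P(author P) ≈ 0.4123, P(author N) ≈ 0.5236

0.412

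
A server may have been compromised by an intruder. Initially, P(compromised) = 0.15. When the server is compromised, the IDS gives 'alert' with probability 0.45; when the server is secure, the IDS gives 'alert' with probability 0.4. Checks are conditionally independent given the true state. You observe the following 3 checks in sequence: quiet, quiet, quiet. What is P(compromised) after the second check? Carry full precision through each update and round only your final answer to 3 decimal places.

After 'quiet': P(compromised) = 0.55·0.1500 / (0.55·0.1500 + 0.6·0.8500) ≈ 0.1392
After 'quiet': P(compromised) = 0.55·0.1392 / (0.55·0.1392 + 0.6·0.8608) ≈ 0.1291

0.129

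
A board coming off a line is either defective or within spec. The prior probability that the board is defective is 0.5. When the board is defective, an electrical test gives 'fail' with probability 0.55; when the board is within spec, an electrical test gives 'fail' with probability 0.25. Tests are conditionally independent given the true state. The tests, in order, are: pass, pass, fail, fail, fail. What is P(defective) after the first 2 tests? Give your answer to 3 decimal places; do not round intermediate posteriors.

After 'pass': P(defective) = 0.45·0.5000 / (0.45·0.5000 + 0.75·0.5000) ≈ 0.3750
After 'pass': P(defective) = 0.45·0.3750 / (0.45·0.3750 + 0.75·0.6250) ≈ 0.2647

0.265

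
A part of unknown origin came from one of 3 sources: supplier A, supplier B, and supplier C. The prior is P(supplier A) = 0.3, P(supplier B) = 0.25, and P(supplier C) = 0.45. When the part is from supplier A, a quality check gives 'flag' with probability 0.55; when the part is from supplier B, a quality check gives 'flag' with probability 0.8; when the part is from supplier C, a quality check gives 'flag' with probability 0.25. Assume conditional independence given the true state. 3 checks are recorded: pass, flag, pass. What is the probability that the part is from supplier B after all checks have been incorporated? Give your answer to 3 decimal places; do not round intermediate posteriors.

Each posterior becomes the prior for the next update.
After 'pass': normaliser = 0.45·0.3000 + 0.2·0.2500 + 0.75·0.4500; P(supplier A) ≈ 0.2584, P(supplier B) ≈ 0.0957, P(supplier C) ≈ 0.6459
After 'flag': normaliser = 0.55·0.2584 + 0.8·0.0957 + 0.25·0.6459; P(supplier A) ≈ 0.3738, P(supplier B) ≈ 0.2014, P(supplier C) ≈ 0.4248
After 'pass': normaliser = 0.45·0.3738 + 0.2·0.2014 + 0.75·0.4248; P(supplier A) ≈ 0.3191, P(supplier B) ≈ 0.0764, P(supplier C) ≈ 0.6044

0.076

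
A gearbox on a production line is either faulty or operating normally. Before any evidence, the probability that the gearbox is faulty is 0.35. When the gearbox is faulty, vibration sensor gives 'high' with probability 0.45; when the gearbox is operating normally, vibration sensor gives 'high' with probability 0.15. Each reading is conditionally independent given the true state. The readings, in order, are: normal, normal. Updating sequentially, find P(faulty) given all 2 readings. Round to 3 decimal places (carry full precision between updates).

0.184

After 'normal': P(faulty) = 0.55·0.3500 / (0.55·0.3500 + 0.85·0.6500) ≈ 0.2584
After 'normal': P(faulty) = 0.55·0.2584 / (0.55·0.2584 + 0.85·0.7416) ≈ 0.1840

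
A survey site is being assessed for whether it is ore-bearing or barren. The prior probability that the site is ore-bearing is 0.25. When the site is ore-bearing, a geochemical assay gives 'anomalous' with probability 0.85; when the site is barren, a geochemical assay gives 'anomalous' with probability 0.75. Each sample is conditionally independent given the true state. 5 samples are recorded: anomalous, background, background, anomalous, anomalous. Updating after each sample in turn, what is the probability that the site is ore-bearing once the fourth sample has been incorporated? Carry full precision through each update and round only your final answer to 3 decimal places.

0.134

After 'anomalous': P(ore) = 0.85·0.2500 / (0.85·0.2500 + 0.75·0.7500) ≈ 0.2742
After 'background': P(ore) = 0.15·0.2742 / (0.15·0.2742 + 0.25·0.7258) ≈ 0.1848
After 'background': P(ore) = 0.15·0.1848 / (0.15·0.1848 + 0.25·0.8152) ≈ 0.1197
After 'anomalous': P(ore) = 0.85·0.1197 / (0.85·0.1197 + 0.75·0.8803) ≈ 0.1335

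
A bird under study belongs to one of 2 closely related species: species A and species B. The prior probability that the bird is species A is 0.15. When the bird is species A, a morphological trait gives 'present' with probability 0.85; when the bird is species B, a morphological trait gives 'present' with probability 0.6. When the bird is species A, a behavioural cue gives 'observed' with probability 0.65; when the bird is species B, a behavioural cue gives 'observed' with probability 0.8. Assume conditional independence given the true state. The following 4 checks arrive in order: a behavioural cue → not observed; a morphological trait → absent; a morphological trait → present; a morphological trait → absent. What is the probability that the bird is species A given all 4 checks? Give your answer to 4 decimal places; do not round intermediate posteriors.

Apply Bayes' rule sequentially, carrying P(species A) forward.
After a behavioural cue='not observed': P(species A) = 0.35·0.1500 / (0.35·0.1500 + 0.2·0.8500) ≈ 0.2360
After a morphological trait='absent': P(species A) = 0.15·0.2360 / (0.15·0.2360 + 0.4·0.7640) ≈ 0.1038
After a morphological trait='present': P(species A) = 0.85·0.1038 / (0.85·0.1038 + 0.6·0.8962) ≈ 0.1409
After a morphological trait='absent': P(species A) = 0.15·0.1409 / (0.15·0.1409 + 0.4·0.8591) ≈ 0.0580

0.0580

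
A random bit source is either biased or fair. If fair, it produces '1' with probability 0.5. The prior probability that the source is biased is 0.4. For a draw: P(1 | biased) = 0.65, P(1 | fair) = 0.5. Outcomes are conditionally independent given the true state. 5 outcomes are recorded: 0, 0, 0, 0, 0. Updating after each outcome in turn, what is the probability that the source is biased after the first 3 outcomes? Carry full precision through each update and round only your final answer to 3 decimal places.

0.186

Each posterior becomes the prior for the next update.
After '0': P(biased) = 0.35·0.4000 / (0.35·0.4000 + 0.5·0.6000) ≈ 0.3182
After '0': P(biased) = 0.35·0.3182 / (0.35·0.3182 + 0.5·0.6818) ≈ 0.2462
After '0': P(biased) = 0.35·0.2462 / (0.35·0.2462 + 0.5·0.7538) ≈ 0.1861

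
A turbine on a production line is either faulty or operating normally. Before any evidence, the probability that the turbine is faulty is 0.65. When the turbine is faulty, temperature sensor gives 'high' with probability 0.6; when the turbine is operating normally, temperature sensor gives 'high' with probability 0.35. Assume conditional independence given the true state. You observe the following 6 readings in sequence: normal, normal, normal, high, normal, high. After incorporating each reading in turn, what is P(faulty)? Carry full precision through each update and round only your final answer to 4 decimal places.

0.4391

Each posterior becomes the prior for the next update.
After 'normal': P(faulty) = 0.4·0.6500 / (0.4·0.6500 + 0.65·0.3500) ≈ 0.5333
After 'normal': P(faulty) = 0.4·0.5333 / (0.4·0.5333 + 0.65·0.4667) ≈ 0.4129
After 'normal': P(faulty) = 0.4·0.4129 / (0.4·0.4129 + 0.65·0.5871) ≈ 0.3021
After 'high': P(faulty) = 0.6·0.3021 / (0.6·0.3021 + 0.35·0.6979) ≈ 0.4259
After 'normal': P(faulty) = 0.4·0.4259 / (0.4·0.4259 + 0.65·0.5741) ≈ 0.3135
After 'high': P(faulty) = 0.6·0.3135 / (0.6·0.3135 + 0.35·0.6865) ≈ 0.4391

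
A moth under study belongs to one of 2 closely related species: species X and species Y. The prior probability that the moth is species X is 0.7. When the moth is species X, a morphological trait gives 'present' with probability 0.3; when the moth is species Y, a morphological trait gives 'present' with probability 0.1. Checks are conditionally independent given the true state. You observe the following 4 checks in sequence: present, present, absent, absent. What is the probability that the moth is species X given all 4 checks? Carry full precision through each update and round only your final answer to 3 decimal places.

Apply Bayes' rule sequentially, carrying P(species X) forward.
After 'present': P(species X) = 0.3·0.7000 / (0.3·0.7000 + 0.1·0.3000) ≈ 0.8750
After 'present': P(species X) = 0.3·0.8750 / (0.3·0.8750 + 0.1·0.1250) ≈ 0.9545
After 'absent': P(species X) = 0.7·0.9545 / (0.7·0.9545 + 0.9·0.0455) ≈ 0.9423
After 'absent': P(species X) = 0.7·0.9423 / (0.7·0.9423 + 0.9·0.0577) ≈ 0.9270

0.927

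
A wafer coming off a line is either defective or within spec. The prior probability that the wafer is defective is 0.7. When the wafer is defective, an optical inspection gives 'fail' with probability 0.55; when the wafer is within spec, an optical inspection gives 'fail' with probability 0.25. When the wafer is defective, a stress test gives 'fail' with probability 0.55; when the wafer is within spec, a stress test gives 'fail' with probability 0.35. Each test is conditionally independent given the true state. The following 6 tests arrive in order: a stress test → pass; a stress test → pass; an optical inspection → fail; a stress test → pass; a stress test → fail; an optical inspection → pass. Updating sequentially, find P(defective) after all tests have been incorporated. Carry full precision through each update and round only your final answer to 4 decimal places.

0.6163

After a stress test='pass': P(defective) = 0.45·0.7000 / (0.45·0.7000 + 0.65·0.3000) ≈ 0.6176
After a stress test='pass': P(defective) = 0.45·0.6176 / (0.45·0.6176 + 0.65·0.3824) ≈ 0.5279
After an optical inspection='fail': P(defective) = 0.55·0.5279 / (0.55·0.5279 + 0.25·0.4721) ≈ 0.7110
After a stress test='pass': P(defective) = 0.45·0.7110 / (0.45·0.7110 + 0.65·0.2890) ≈ 0.6301
After a stress test='fail': P(defective) = 0.55·0.6301 / (0.55·0.6301 + 0.35·0.3699) ≈ 0.7280
After an optical inspection='pass': P(defective) = 0.45·0.7280 / (0.45·0.7280 + 0.75·0.2720) ≈ 0.6163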